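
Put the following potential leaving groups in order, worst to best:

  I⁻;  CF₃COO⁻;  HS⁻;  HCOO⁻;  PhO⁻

The more stable X⁻ (or X) is on its own — i.e. the weaker a base it is — the better a leaving group it makes.
I⁻: pKₐ(HI) ≈ -10
CF₃COO⁻: pKₐ(CF₃COOH) ≈ 0.2
HCOO⁻: pKₐ(HCOOH) ≈ 3.8
HS⁻: pKₐ(H₂S) ≈ 7
PhO⁻: pKₐ(C₆H₅OH (phenol)) ≈ 10
The question asks for worst first, so the sequence is read in increasing leaving-group ability.

PhO⁻ < HS⁻ < HCOO⁻ < CF₃COO⁻ < I⁻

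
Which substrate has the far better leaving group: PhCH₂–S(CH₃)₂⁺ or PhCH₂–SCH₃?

PhCH₂–S(CH₃)₂⁺

From PhCH₂–SCH₃ the departing group would be RS⁻ (pKₐ(RSH (a thiol)) ≈ 10.5). Moderately basic; rarely leaves without activation.
From PhCH₂–S(CH₃)₂⁺ the leaving group is SR'₂ (pKₐ(R'₂SH⁺) ≈ -7). Neutral; leaves from a sulfonium salt (R–SR'₂⁺).
(In practice PhCH₂–S(CH₃)₂⁺ is made from PhCH₂–SCH₃ by S-methylation with CH₃I, allowing neutral dimethyl sulfide, rather than methanethiolate, to depart.)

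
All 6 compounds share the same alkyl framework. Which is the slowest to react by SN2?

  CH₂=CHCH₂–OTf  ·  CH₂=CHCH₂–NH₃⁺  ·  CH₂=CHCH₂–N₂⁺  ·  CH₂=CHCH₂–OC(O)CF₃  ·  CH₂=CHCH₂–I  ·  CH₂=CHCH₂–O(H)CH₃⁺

Identical carbon frameworks mean the comparison reduces to leaving-group quality.
Rank by basicity of the departing species: weakest base leaves most easily.
CH₂=CHCH₂–N₂⁺ loses N₂: no meaningful conjugate acid; N₂ departs as an exceptionally stable neutral molecule
CH₂=CHCH₂–OTf loses OTf⁻: pKₐ(CF₃SO₃H (triflic acid)) ≈ -14
CH₂=CHCH₂–I loses I⁻: pKₐ(HI) ≈ -10
CH₂=CHCH₂–O(H)CH₃⁺ loses R'OH: pKₐ(R'OH₂⁺) ≈ -2.4
CH₂=CHCH₂–OC(O)CF₃ loses CF₃COO⁻: pKₐ(CF₃COOH) ≈ 0.2
CH₂=CHCH₂–NH₃⁺ loses NH₃: pKₐ(NH₄⁺) ≈ 9.2

CH₂=CHCH₂–NH₃⁺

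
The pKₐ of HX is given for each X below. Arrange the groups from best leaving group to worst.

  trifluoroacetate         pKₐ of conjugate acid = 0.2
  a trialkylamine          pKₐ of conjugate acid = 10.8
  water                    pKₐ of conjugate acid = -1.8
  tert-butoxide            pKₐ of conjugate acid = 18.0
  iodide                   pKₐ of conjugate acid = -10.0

Lower conjugate-acid pKₐ ⇒ weaker base ⇒ better leaving group.
Sorting by the given values: iodide (-10.0), water (-1.8), trifluoroacetate (0.2), a trialkylamine (10.8), tert-butoxide (18.0).

iodide > water > trifluoroacetate > a trialkylamine > tert-butoxide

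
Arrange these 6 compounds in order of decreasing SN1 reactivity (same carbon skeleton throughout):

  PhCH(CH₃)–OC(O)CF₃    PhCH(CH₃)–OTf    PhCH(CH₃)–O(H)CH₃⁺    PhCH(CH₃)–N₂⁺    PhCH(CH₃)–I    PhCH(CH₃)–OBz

PhCH(CH₃)–N₂⁺ > PhCH(CH₃)–OTf > PhCH(CH₃)–I > PhCH(CH₃)–O(H)CH₃⁺ > PhCH(CH₃)–OC(O)CF₃ > PhCH(CH₃)–OBz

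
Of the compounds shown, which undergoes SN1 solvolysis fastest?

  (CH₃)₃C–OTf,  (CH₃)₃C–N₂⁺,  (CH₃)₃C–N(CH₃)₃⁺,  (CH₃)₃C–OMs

(CH₃)₃C–N₂⁺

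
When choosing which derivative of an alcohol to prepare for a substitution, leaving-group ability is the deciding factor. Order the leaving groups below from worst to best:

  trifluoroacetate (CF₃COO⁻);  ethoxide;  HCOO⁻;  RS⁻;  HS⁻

trifluoroacetate (CF₃COO⁻): pKₐ(CF₃COOH) ≈ 0.2
HCOO⁻: pKₐ(HCOOH) ≈ 3.8
HS⁻: pKₐ(H₂S) ≈ 7 — larger and more polarisable than the oxygen analogue
RS⁻: pKₐ(RSH (a thiol)) ≈ 10.5
ethoxide: pKₐ(CH₃CH₂OH) ≈ 16 — strong base; alkoxides do not leave unassisted
Listed from poorest to best leaving group as asked.

ethoxide < RS⁻ < HS⁻ < HCOO⁻ < trifluoroacetate (CF₃COO⁻)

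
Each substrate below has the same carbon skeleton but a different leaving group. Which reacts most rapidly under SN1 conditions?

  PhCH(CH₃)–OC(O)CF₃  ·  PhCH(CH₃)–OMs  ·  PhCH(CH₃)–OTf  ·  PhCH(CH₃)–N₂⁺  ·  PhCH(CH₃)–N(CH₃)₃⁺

PhCH(CH₃)–N₂⁺

The skeletons are identical, so relative rate is governed entirely by leaving-group ability.
Rank by basicity of the departing species: weakest base leaves most easily.
PhCH(CH₃)–N₂⁺ loses N₂: no meaningful conjugate acid; N₂ departs as an exceptionally stable neutral molecule
PhCH(CH₃)–OTf loses OTf⁻: pKₐ(CF₃SO₃H (triflic acid)) ≈ -14
PhCH(CH₃)–OMs loses OMs⁻: pKₐ(CH₃SO₃H (MsOH)) ≈ -1.9
PhCH(CH₃)–OC(O)CF₃ loses CF₃COO⁻: pKₐ(CF₃COOH) ≈ 0.2
PhCH(CH₃)–N(CH₃)₃⁺ loses NR'₃: pKₐ(R'₃NH⁺) ≈ 10.7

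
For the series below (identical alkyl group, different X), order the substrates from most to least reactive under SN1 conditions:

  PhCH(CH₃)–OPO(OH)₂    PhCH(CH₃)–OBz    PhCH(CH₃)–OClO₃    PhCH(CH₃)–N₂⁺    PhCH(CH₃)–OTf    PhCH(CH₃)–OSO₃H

Same R in every case — rank the leaving groups.
Rank by basicity of the departing species: weakest base leaves most easily.
PhCH(CH₃)–N₂⁺ loses N₂: no meaningful conjugate acid; N₂ departs as an exceptionally stable neutral molecule
PhCH(CH₃)–OTf loses OTf⁻: pKₐ(CF₃SO₃H (triflic acid)) ≈ -14
PhCH(CH₃)–OClO₃ loses ClO₄⁻: pKₐ(HClO₄) ≈ -10
PhCH(CH₃)–OSO₃H loses HSO₄⁻: pKₐ(H₂SO₄) ≈ -3
PhCH(CH₃)–OPO(OH)₂ loses H₂PO₄⁻: pKₐ(H₃PO₄) ≈ 2.1
PhCH(CH₃)–OBz loses PhCOO⁻: pKₐ(C₆H₅COOH) ≈ 4.2

PhCH(CH₃)–N₂⁺ > PhCH(CH₃)–OTf > PhCH(CH₃)–OClO₃ > PhCH(CH₃)–OSO₃H > PhCH(CH₃)–OPO(OH)₂ > PhCH(CH₃)–OBz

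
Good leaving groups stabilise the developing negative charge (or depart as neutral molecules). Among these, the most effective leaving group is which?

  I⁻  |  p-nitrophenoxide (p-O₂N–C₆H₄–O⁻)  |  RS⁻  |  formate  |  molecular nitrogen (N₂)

molecular nitrogen (N₂)

The more stable X⁻ (or X) is on its own — i.e. the weaker a base it is — the better a leaving group it makes.
molecular nitrogen (N₂): no meaningful conjugate acid; N₂ departs as an exceptionally stable neutral molecule
I⁻: pKₐ(HI) ≈ -10
formate: pKₐ(HCOOH) ≈ 3.8
p-nitrophenoxide (p-O₂N–C₆H₄–O⁻): pKₐ(p-nitrophenol) ≈ 7.2
RS⁻: pKₐ(RSH (a thiol)) ≈ 10.5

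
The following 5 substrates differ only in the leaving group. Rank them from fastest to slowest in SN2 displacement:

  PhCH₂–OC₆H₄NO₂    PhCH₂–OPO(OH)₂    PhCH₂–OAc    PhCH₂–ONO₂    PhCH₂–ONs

PhCH₂–ONs > PhCH₂–ONO₂ > PhCH₂–OPO(OH)₂ > PhCH₂–OAc > PhCH₂–OC₆H₄NO₂

With the same alkyl group throughout, only the leaving group differentiates the rates.
Leaving-group ability tracks the stability of the departed species; conjugate-acid pKₐ is the usual yardstick (lower pKₐ → better LG).
PhCH₂–ONs loses ONs⁻: pKₐ(p-O₂NC₆H₄SO₃H) ≈ -3.5
PhCH₂–ONO₂ loses NO₃⁻: pKₐ(HNO₃) ≈ -1.3
PhCH₂–OPO(OH)₂ loses H₂PO₄⁻: pKₐ(H₃PO₄) ≈ 2.1
PhCH₂–OAc loses AcO⁻: pKₐ(CH₃COOH) ≈ 4.8
PhCH₂–OC₆H₄NO₂ loses p-O₂N–C₆H₄–O⁻: pKₐ(p-nitrophenol) ≈ 7.2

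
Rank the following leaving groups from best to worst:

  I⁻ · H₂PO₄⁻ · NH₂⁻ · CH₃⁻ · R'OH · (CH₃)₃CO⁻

I⁻ > R'OH > H₂PO₄⁻ > (CH₃)₃CO⁻ > NH₂⁻ > CH₃⁻

I⁻: pKₐ(HI) ≈ -10
R'OH: pKₐ(R'OH₂⁺) ≈ -2.4
H₂PO₄⁻: pKₐ(H₃PO₄) ≈ 2.1
(CH₃)₃CO⁻: pKₐ(t-BuOH) ≈ 18
NH₂⁻: pKₐ(NH₃) ≈ 38
CH₃⁻: pKₐ(CH₄) ≈ 48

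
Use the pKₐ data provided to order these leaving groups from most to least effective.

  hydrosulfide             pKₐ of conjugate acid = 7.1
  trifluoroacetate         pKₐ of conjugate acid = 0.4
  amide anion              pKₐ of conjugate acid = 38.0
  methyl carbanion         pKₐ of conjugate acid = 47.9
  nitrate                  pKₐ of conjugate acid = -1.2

nitrate > trifluoroacetate > hydrosulfide > amide anion > methyl carbanion

Lower conjugate-acid pKₐ ⇒ weaker base ⇒ better leaving group.
Sorting by the given values: nitrate (-1.2), trifluoroacetate (0.4), hydrosulfide (7.1), amide anion (38.0), methyl carbanion (47.9).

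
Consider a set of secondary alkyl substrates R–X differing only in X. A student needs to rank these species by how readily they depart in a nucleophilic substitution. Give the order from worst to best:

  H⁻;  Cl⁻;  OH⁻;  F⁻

H⁻ < OH⁻ < F⁻ < Cl⁻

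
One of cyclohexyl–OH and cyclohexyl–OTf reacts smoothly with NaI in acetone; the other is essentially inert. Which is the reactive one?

cyclohexyl–OTf

From cyclohexyl–OH the departing group would be OH⁻ (pKₐ(H₂O) ≈ 15.7). Strong base; essentially never leaves without prior activation.
From cyclohexyl–OTf the leaving group is OTf⁻ (pKₐ(CF₃SO₃H (triflic acid)) ≈ -14). Charge spread over three oxygens and a CF₃ group; the premier leaving group in synthesis.
(In practice cyclohexyl–OTf is made from cyclohexyl–OH by treatment with Tf₂O / 2,6-lutidine, converting the hydroxyl into a triflate.)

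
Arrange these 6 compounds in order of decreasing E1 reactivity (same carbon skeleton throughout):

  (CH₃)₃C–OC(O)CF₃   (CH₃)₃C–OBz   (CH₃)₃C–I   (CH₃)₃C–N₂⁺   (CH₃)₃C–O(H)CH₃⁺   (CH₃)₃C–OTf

(CH₃)₃C–N₂⁺ > (CH₃)₃C–OTf > (CH₃)₃C–I > (CH₃)₃C–O(H)CH₃⁺ > (CH₃)₃C–OC(O)CF₃ > (CH₃)₃C–OBz

The skeletons are identical, so relative rate is governed entirely by leaving-group ability.
The more stable X⁻ (or X) is on its own — i.e. the weaker a base it is — the better a leaving group it makes.
(CH₃)₃C–N₂⁺ loses N₂: no meaningful conjugate acid; N₂ departs as an exceptionally stable neutral molecule
(CH₃)₃C–OTf loses OTf⁻: pKₐ(CF₃SO₃H (triflic acid)) ≈ -14
(CH₃)₃C–I loses I⁻: pKₐ(HI) ≈ -10
(CH₃)₃C–O(H)CH₃⁺ loses R'OH: pKₐ(R'OH₂⁺) ≈ -2.4
(CH₃)₃C–OC(O)CF₃ loses CF₃COO⁻: pKₐ(CF₃COOH) ≈ 0.2
(CH₃)₃C–OBz loses PhCOO⁻: pKₐ(C₆H₅COOH) ≈ 4.2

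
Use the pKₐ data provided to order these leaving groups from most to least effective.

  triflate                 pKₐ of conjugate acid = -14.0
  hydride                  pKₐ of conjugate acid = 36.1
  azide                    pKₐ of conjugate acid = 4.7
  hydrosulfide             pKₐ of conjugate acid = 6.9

Lower conjugate-acid pKₐ ⇒ weaker base ⇒ better leaving group.
Sorting by the given values: triflate (-14.0), azide (4.7), hydrosulfide (6.9), hydride (36.1).

triflate > azide > hydrosulfide > hydride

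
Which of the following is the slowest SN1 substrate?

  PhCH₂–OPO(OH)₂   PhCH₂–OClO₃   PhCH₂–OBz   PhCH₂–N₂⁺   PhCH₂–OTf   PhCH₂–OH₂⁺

PhCH₂–OBz

With the same alkyl group throughout, only the leaving group differentiates the rates.
A good leaving group is a weak base: the lower the pKₐ of its conjugate acid, the more readily it departs.
PhCH₂–N₂⁺ loses N₂: no meaningful conjugate acid; N₂ departs as an exceptionally stable neutral molecule
PhCH₂–OTf loses OTf⁻: pKₐ(CF₃SO₃H (triflic acid)) ≈ -14
PhCH₂–OClO₃ loses ClO₄⁻: pKₐ(HClO₄) ≈ -10
PhCH₂–OH₂⁺ loses H₂O: pKₐ(H₃O⁺) ≈ -1.7
PhCH₂–OPO(OH)₂ loses H₂PO₄⁻: pKₐ(H₃PO₄) ≈ 2.1
PhCH₂–OBz loses PhCOO⁻: pKₐ(C₆H₅COOH) ≈ 4.2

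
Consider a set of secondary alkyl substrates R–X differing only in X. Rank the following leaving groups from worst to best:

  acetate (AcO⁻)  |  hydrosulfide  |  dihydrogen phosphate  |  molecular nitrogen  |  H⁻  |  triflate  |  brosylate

H⁻ < hydrosulfide < acetate (AcO⁻) < dihydrogen phosphate < brosylate < triflate < molecular nitrogen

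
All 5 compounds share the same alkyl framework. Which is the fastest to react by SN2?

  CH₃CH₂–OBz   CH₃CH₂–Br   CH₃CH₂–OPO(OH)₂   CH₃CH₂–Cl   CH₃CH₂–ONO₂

The skeletons are identical, so relative rate is governed entirely by leaving-group ability.
Leaving-group ability tracks the stability of the departed species; conjugate-acid pKₐ is the usual yardstick (lower pKₐ → better LG).
CH₃CH₂–Br loses Br⁻: pKₐ(HBr) ≈ -9
CH₃CH₂–Cl loses Cl⁻: pKₐ(HCl) ≈ -7
CH₃CH₂–ONO₂ loses NO₃⁻: pKₐ(HNO₃) ≈ -1.3
CH₃CH₂–OPO(OH)₂ loses H₂PO₄⁻: pKₐ(H₃PO₄) ≈ 2.1
CH₃CH₂–OBz loses PhCOO⁻: pKₐ(C₆H₅COOH) ≈ 4.2

CH₃CH₂–Br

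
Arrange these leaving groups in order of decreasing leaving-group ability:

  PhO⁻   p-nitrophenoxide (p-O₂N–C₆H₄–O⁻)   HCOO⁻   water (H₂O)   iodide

Rank by basicity of the departing species: weakest base leaves most easily.
iodide: pKₐ(HI) ≈ -10
water (H₂O): pKₐ(H₃O⁺) ≈ -1.7
HCOO⁻: pKₐ(HCOOH) ≈ 3.8
p-nitrophenoxide (p-O₂N–C₆H₄–O⁻): pKₐ(p-nitrophenol) ≈ 7.2
PhO⁻: pKₐ(C₆H₅OH (phenol)) ≈ 10

iodide > water (H₂O) > HCOO⁻ > p-nitrophenoxide (p-O₂N–C₆H₄–O⁻) > PhO⁻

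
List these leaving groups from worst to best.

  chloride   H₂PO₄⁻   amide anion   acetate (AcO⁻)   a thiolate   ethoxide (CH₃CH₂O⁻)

amide anion < ethoxide (CH₃CH₂O⁻) < a thiolate < acetate (AcO⁻) < H₂PO₄⁻ < chloride

chloride: pKₐ(HCl) ≈ -7 — moderately weak base
H₂PO₄⁻: pKₐ(H₃PO₄) ≈ 2.1 — moderate base; biological leaving group after further activation
acetate (AcO⁻): pKₐ(CH₃COOH) ≈ 4.8 — resonance-stabilised but still a weak base
a thiolate: pKₐ(RSH (a thiol)) ≈ 10.5
ethoxide (CH₃CH₂O⁻): pKₐ(CH₃CH₂OH) ≈ 16 — strong base; alkoxides do not leave unassisted
amide anion: pKₐ(NH₃) ≈ 38 — extremely strong base; never a leaving group
Reversing gives the worst-to-best order requested.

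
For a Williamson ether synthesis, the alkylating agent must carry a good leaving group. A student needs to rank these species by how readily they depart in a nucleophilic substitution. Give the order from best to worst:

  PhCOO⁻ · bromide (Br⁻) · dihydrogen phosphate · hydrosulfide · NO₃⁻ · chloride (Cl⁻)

bromide (Br⁻) > chloride (Cl⁻) > NO₃⁻ > dihydrogen phosphate > PhCOO⁻ > hydrosulfide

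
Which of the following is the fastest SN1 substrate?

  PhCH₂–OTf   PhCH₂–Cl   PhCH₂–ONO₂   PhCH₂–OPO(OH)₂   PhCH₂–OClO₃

With the same alkyl group throughout, only the leaving group differentiates the rates.
The more stable X⁻ (or X) is on its own — i.e. the weaker a base it is — the better a leaving group it makes.
PhCH₂–OTf loses OTf⁻: pKₐ(CF₃SO₃H (triflic acid)) ≈ -14
PhCH₂–OClO₃ loses ClO₄⁻: pKₐ(HClO₄) ≈ -10
PhCH₂–Cl loses Cl⁻: pKₐ(HCl) ≈ -7
PhCH₂–ONO₂ loses NO₃⁻: pKₐ(HNO₃) ≈ -1.3
PhCH₂–OPO(OH)₂ loses H₂PO₄⁻: pKₐ(H₃PO₄) ≈ 2.1

PhCH₂–OTf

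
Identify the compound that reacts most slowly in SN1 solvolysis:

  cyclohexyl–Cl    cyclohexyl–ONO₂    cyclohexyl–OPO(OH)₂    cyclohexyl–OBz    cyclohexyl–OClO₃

cyclohexyl–OBz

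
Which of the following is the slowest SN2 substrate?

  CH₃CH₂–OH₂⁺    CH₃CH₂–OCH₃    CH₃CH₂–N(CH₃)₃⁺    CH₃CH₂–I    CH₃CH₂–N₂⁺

CH₃CH₂–OCH₃

The skeletons are identical, so relative rate is governed entirely by leaving-group ability.
Leaving-group ability tracks the stability of the departed species; conjugate-acid pKₐ is the usual yardstick (lower pKₐ → better LG).
CH₃CH₂–N₂⁺ loses N₂: no meaningful conjugate acid; N₂ departs as an exceptionally stable neutral molecule
CH₃CH₂–I loses I⁻: pKₐ(HI) ≈ -10
CH₃CH₂–OH₂⁺ loses H₂O: pKₐ(H₃O⁺) ≈ -1.7
CH₃CH₂–N(CH₃)₃⁺ loses NR'₃: pKₐ(R'₃NH⁺) ≈ 10.7
CH₃CH₂–OCH₃ loses CH₃O⁻: pKₐ(CH₃OH) ≈ 15.5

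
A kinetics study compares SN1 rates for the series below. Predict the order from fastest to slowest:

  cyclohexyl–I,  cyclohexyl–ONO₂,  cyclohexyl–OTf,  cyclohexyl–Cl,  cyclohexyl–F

cyclohexyl–OTf > cyclohexyl–I > cyclohexyl–Cl > cyclohexyl–ONO₂ > cyclohexyl–F

Same R in every case — rank the leaving groups.
A good leaving group is a weak base: the lower the pKₐ of its conjugate acid, the more readily it departs.
cyclohexyl–OTf loses OTf⁻: pKₐ(CF₃SO₃H (triflic acid)) ≈ -14
cyclohexyl–I loses I⁻: pKₐ(HI) ≈ -10
cyclohexyl–Cl loses Cl⁻: pKₐ(HCl) ≈ -7
cyclohexyl–ONO₂ loses NO₃⁻: pKₐ(HNO₃) ≈ -1.3
cyclohexyl–F loses F⁻: pKₐ(HF) ≈ 3.2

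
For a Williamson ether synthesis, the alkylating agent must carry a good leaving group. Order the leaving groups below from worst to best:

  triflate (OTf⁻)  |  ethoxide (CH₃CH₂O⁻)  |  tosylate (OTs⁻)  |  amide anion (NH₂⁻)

amide anion (NH₂⁻) < ethoxide (CH₃CH₂O⁻) < tosylate (OTs⁻) < triflate (OTf⁻)

A good leaving group is a weak base: the lower the pKₐ of its conjugate acid, the more readily it departs.
triflate (OTf⁻): pKₐ(CF₃SO₃H (triflic acid)) ≈ -14
tosylate (OTs⁻): pKₐ(p-CH₃C₆H₄SO₃H (TsOH)) ≈ -2.8
ethoxide (CH₃CH₂O⁻): pKₐ(CH₃CH₂OH) ≈ 16
amide anion (NH₂⁻): pKₐ(NH₃) ≈ 38
Reversing gives the worst-to-best order requested.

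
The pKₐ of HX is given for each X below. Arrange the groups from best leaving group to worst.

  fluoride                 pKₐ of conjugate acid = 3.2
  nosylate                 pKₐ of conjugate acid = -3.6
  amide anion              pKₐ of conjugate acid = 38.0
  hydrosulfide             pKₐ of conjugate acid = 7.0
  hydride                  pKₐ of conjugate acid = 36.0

nosylate > fluoride > hydrosulfide > hydride > amide anion

Lower conjugate-acid pKₐ ⇒ weaker base ⇒ better leaving group.
Sorting by the given values: nosylate (-3.6), fluoride (3.2), hydrosulfide (7.0), hydride (36.0), amide anion (38.0).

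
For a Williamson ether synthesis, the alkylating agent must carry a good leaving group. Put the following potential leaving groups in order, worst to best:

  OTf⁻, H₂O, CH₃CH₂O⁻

CH₃CH₂O⁻ < H₂O < OTf⁻

Leaving-group ability tracks the stability of the departed species; conjugate-acid pKₐ is the usual yardstick (lower pKₐ → better LG).
OTf⁻: pKₐ(CF₃SO₃H (triflic acid)) ≈ -14
H₂O: pKₐ(H₃O⁺) ≈ -1.7
CH₃CH₂O⁻: pKₐ(CH₃CH₂OH) ≈ 16
The question asks for worst first, so the sequence is read in increasing leaving-group ability.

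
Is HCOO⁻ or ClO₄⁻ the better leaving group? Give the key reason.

ClO₄⁻

ClO₄⁻ is the better leaving group.
pKₐ(HClO₄) ≈ -10 versus pKₐ(HCOOH) ≈ 3.8: ClO₄⁻ is the much weaker base.
Extremely weak base; rarely used for safety reasons.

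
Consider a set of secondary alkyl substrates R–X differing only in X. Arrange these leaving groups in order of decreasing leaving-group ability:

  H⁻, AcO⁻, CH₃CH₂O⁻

AcO⁻ > CH₃CH₂O⁻ > H⁻

The more stable X⁻ (or X) is on its own — i.e. the weaker a base it is — the better a leaving group it makes.
AcO⁻: pKₐ(CH₃COOH) ≈ 4.8
CH₃CH₂O⁻: pKₐ(CH₃CH₂OH) ≈ 16
H⁻: pKₐ(H₂) ≈ 36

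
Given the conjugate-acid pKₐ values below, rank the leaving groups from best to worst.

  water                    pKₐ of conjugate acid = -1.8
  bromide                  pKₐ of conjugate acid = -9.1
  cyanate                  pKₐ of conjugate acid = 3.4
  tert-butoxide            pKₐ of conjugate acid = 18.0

bromide > water > cyanate > tert-butoxide

Lower conjugate-acid pKₐ ⇒ weaker base ⇒ better leaving group.
Sorting by the given values: bromide (-9.1), water (-1.8), cyanate (3.4), tert-butoxide (18.0).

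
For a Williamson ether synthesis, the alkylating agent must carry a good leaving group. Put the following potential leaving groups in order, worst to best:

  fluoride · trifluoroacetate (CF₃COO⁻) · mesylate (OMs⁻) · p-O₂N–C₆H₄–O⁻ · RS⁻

Leaving-group ability tracks the stability of the departed species; conjugate-acid pKₐ is the usual yardstick (lower pKₐ → better LG).
mesylate (OMs⁻): pKₐ(CH₃SO₃H (MsOH)) ≈ -1.9 — resonance-delocalised alkanesulfonate
trifluoroacetate (CF₃COO⁻): pKₐ(CF₃COOH) ≈ 0.2
fluoride: pKₐ(HF) ≈ 3.2 — small and strongly basic; the poor halide leaving group
p-O₂N–C₆H₄–O⁻: pKₐ(p-nitrophenol) ≈ 7.2 — nitro group delocalises the charge; the classic chromogenic LG
RS⁻: pKₐ(RSH (a thiol)) ≈ 10.5 — moderately basic; rarely leaves without activation
The question asks for worst first, so the sequence is read in increasing leaving-group ability.

RS⁻ < p-O₂N–C₆H₄–O⁻ < fluoride < trifluoroacetate (CF₃COO⁻) < mesylate (OMs⁻)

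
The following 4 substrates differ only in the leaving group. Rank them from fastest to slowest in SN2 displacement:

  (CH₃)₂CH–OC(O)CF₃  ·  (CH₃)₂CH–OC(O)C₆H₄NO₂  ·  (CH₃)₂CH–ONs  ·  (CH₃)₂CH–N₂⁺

(CH₃)₂CH–N₂⁺ > (CH₃)₂CH–ONs > (CH₃)₂CH–OC(O)CF₃ > (CH₃)₂CH–OC(O)C₆H₄NO₂

The skeletons are identical, so relative rate is governed entirely by leaving-group ability.
Rank by basicity of the departing species: weakest base leaves most easily.
(CH₃)₂CH–N₂⁺ loses N₂: no meaningful conjugate acid; N₂ departs as an exceptionally stable neutral molecule
(CH₃)₂CH–ONs loses ONs⁻: pKₐ(p-O₂NC₆H₄SO₃H) ≈ -3.5
(CH₃)₂CH–OC(O)CF₃ loses CF₃COO⁻: pKₐ(CF₃COOH) ≈ 0.2
(CH₃)₂CH–OC(O)C₆H₄NO₂ loses p-O₂N–C₆H₄–COO⁻: pKₐ(p-nitrobenzoic acid) ≈ 3.4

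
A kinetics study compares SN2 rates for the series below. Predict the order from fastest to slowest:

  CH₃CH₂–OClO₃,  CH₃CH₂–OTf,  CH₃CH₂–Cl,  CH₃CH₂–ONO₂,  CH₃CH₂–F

CH₃CH₂–OTf > CH₃CH₂–OClO₃ > CH₃CH₂–Cl > CH₃CH₂–ONO₂ > CH₃CH₂–F

The skeletons are identical, so relative rate is governed entirely by leaving-group ability.
Leaving-group ability tracks the stability of the departed species; conjugate-acid pKₐ is the usual yardstick (lower pKₐ → better LG).
CH₃CH₂–OTf loses OTf⁻: pKₐ(CF₃SO₃H (triflic acid)) ≈ -14
CH₃CH₂–OClO₃ loses ClO₄⁻: pKₐ(HClO₄) ≈ -10
CH₃CH₂–Cl loses Cl⁻: pKₐ(HCl) ≈ -7
CH₃CH₂–ONO₂ loses NO₃⁻: pKₐ(HNO₃) ≈ -1.3
CH₃CH₂–F loses F⁻: pKₐ(HF) ≈ 3.2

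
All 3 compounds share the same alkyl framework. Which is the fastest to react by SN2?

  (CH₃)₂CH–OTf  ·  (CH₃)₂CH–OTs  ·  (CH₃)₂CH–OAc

(CH₃)₂CH–OTf

With the same alkyl group throughout, only the leaving group differentiates the rates.
Rank by basicity of the departing species: weakest base leaves most easily.
(CH₃)₂CH–OTf loses OTf⁻: pKₐ(CF₃SO₃H (triflic acid)) ≈ -14
(CH₃)₂CH–OTs loses OTs⁻: pKₐ(p-CH₃C₆H₄SO₃H (TsOH)) ≈ -2.8
(CH₃)₂CH–OAc loses AcO⁻: pKₐ(CH₃COOH) ≈ 4.8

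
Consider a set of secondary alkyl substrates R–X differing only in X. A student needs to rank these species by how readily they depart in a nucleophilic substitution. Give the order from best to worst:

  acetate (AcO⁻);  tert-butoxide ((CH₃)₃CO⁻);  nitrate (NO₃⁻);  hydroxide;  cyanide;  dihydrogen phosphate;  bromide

bromide > nitrate (NO₃⁻) > dihydrogen phosphate > acetate (AcO⁻) > cyanide > hydroxide > tert-butoxide ((CH₃)₃CO⁻)

Rank by basicity of the departing species: weakest base leaves most easily.
bromide: pKₐ(HBr) ≈ -9
nitrate (NO₃⁻): pKₐ(HNO₃) ≈ -1.3
dihydrogen phosphate: pKₐ(H₃PO₄) ≈ 2.1
acetate (AcO⁻): pKₐ(CH₃COOH) ≈ 4.8
cyanide: pKₐ(HCN) ≈ 9.2
hydroxide: pKₐ(H₂O) ≈ 15.7
tert-butoxide ((CH₃)₃CO⁻): pKₐ(t-BuOH) ≈ 18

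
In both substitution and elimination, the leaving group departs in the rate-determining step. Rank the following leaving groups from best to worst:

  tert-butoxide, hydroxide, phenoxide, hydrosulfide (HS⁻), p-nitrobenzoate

p-nitrobenzoate > hydrosulfide (HS⁻) > phenoxide > hydroxide > tert-butoxide

Rank by basicity of the departing species: weakest base leaves most easily.
p-nitrobenzoate: pKₐ(p-nitrobenzoic acid) ≈ 3.4
hydrosulfide (HS⁻): pKₐ(H₂S) ≈ 7
phenoxide: pKₐ(C₆H₅OH (phenol)) ≈ 10
hydroxide: pKₐ(H₂O) ≈ 15.7
tert-butoxide: pKₐ(t-BuOH) ≈ 18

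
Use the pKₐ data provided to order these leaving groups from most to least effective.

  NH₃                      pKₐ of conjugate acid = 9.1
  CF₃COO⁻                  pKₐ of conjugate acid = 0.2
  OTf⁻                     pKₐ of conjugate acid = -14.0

OTf⁻ > CF₃COO⁻ > NH₃

Lower conjugate-acid pKₐ ⇒ weaker base ⇒ better leaving group.
Sorting by the given values: OTf⁻ (-14.0), CF₃COO⁻ (0.2), NH₃ (9.1).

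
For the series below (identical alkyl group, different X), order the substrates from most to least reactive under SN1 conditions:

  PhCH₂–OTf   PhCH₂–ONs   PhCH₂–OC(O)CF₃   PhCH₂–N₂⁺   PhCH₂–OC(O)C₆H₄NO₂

PhCH₂–N₂⁺ > PhCH₂–OTf > PhCH₂–ONs > PhCH₂–OC(O)CF₃ > PhCH₂–OC(O)C₆H₄NO₂

Identical carbon frameworks mean the comparison reduces to leaving-group quality.
The more stable X⁻ (or X) is on its own — i.e. the weaker a base it is — the better a leaving group it makes.
PhCH₂–N₂⁺ loses N₂: no meaningful conjugate acid; N₂ departs as an exceptionally stable neutral molecule
PhCH₂–OTf loses OTf⁻: pKₐ(CF₃SO₃H (triflic acid)) ≈ -14
PhCH₂–ONs loses ONs⁻: pKₐ(p-O₂NC₆H₄SO₃H) ≈ -3.5
PhCH₂–OC(O)CF₃ loses CF₃COO⁻: pKₐ(CF₃COOH) ≈ 0.2
PhCH₂–OC(O)C₆H₄NO₂ loses p-O₂N–C₆H₄–COO⁻: pKₐ(p-nitrobenzoic acid) ≈ 3.4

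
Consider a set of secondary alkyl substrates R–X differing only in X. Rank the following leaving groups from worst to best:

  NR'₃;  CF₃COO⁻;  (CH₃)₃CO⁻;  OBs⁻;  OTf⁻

(CH₃)₃CO⁻ < NR'₃ < CF₃COO⁻ < OBs⁻ < OTf⁻

OTf⁻: pKₐ(CF₃SO₃H (triflic acid)) ≈ -14
OBs⁻: pKₐ(p-BrC₆H₄SO₃H) ≈ -2.8 — arenesulfonate with a p-bromo substituent
CF₃COO⁻: pKₐ(CF₃COOH) ≈ 0.2 — strongly electron-withdrawing CF₃ stabilises the carboxylate
NR'₃: pKₐ(R'₃NH⁺) ≈ 10.7
(CH₃)₃CO⁻: pKₐ(t-BuOH) ≈ 18 — bulky, strongly basic alkoxide
Listed from poorest to best leaving group as asked.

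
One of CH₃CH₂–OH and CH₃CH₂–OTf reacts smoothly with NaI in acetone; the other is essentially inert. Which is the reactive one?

CH₃CH₂–OTf

From CH₃CH₂–OH the departing group would be OH⁻ (pKₐ(H₂O) ≈ 15.7). Strong base; essentially never leaves without prior activation.
From CH₃CH₂–OTf the leaving group is OTf⁻ (pKₐ(CF₃SO₃H (triflic acid)) ≈ -14). Charge spread over three oxygens and a CF₃ group; the premier leaving group in synthesis.
(In practice CH₃CH₂–OTf is made from CH₃CH₂–OH by treatment with Tf₂O / 2,6-lutidine, converting the hydroxyl into a triflate.)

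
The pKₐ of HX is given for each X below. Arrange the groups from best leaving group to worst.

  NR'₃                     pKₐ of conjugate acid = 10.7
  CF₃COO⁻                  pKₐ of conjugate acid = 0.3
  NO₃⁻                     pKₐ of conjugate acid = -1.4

Lower conjugate-acid pKₐ ⇒ weaker base ⇒ better leaving group.
Sorting by the given values: NO₃⁻ (-1.4), CF₃COO⁻ (0.3), NR'₃ (10.7).

NO₃⁻ > CF₃COO⁻ > NR'₃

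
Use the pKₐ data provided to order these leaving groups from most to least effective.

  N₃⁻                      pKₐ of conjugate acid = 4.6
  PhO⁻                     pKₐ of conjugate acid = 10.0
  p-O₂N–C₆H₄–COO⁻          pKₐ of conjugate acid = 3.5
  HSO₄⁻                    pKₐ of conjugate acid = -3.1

Lower conjugate-acid pKₐ ⇒ weaker base ⇒ better leaving group.
Sorting by the given values: HSO₄⁻ (-3.1), p-O₂N–C₆H₄–COO⁻ (3.5), N₃⁻ (4.6), PhO⁻ (10.0).

HSO₄⁻ > p-O₂N–C₆H₄–COO⁻ > N₃⁻ > PhO⁻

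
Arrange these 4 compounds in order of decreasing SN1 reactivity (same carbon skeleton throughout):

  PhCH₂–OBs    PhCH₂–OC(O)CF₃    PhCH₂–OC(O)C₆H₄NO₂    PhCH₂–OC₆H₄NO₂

Same R in every case — rank the leaving groups.
A good leaving group is a weak base: the lower the pKₐ of its conjugate acid, the more readily it departs.
PhCH₂–OBs loses OBs⁻: pKₐ(p-BrC₆H₄SO₃H) ≈ -2.8
PhCH₂–OC(O)CF₃ loses CF₃COO⁻: pKₐ(CF₃COOH) ≈ 0.2
PhCH₂–OC(O)C₆H₄NO₂ loses p-O₂N–C₆H₄–COO⁻: pKₐ(p-nitrobenzoic acid) ≈ 3.4
PhCH₂–OC₆H₄NO₂ loses p-O₂N–C₆H₄–O⁻: pKₐ(p-nitrophenol) ≈ 7.2

PhCH₂–OBs > PhCH₂–OC(O)CF₃ > PhCH₂–OC(O)C₆H₄NO₂ > PhCH₂–OC₆H₄NO₂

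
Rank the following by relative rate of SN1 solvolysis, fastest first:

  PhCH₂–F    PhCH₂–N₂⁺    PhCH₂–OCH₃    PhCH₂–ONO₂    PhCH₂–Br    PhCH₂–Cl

Identical carbon frameworks mean the comparison reduces to leaving-group quality.
Rank by basicity of the departing species: weakest base leaves most easily.
PhCH₂–N₂⁺ loses N₂: no meaningful conjugate acid; N₂ departs as an exceptionally stable neutral molecule
PhCH₂–Br loses Br⁻: pKₐ(HBr) ≈ -9
PhCH₂–Cl loses Cl⁻: pKₐ(HCl) ≈ -7
PhCH₂–ONO₂ loses NO₃⁻: pKₐ(HNO₃) ≈ -1.3
PhCH₂–F loses F⁻: pKₐ(HF) ≈ 3.2
PhCH₂–OCH₃ loses CH₃O⁻: pKₐ(CH₃OH) ≈ 15.5

PhCH₂–N₂⁺ > PhCH₂–Br > PhCH₂–Cl > PhCH₂–ONO₂ > PhCH₂–F > PhCH₂–OCH₃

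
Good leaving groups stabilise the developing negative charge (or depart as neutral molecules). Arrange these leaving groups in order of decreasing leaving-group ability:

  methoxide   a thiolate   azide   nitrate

Leaving-group ability tracks the stability of the departed species; conjugate-acid pKₐ is the usual yardstick (lower pKₐ → better LG).
nitrate: pKₐ(HNO₃) ≈ -1.3
azide: pKₐ(HN₃) ≈ 4.7
a thiolate: pKₐ(RSH (a thiol)) ≈ 10.5
methoxide: pKₐ(CH₃OH) ≈ 15.5

nitrate > azide > a thiolate > methoxide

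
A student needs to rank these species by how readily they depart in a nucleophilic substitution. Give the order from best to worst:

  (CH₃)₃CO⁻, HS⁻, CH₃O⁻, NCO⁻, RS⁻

NCO⁻ > HS⁻ > RS⁻ > CH₃O⁻ > (CH₃)₃CO⁻

Leaving-group ability tracks the stability of the departed species; conjugate-acid pKₐ is the usual yardstick (lower pKₐ → better LG).
NCO⁻: pKₐ(HOCN) ≈ 3.5
HS⁻: pKₐ(H₂S) ≈ 7
RS⁻: pKₐ(RSH (a thiol)) ≈ 10.5
CH₃O⁻: pKₐ(CH₃OH) ≈ 15.5
(CH₃)₃CO⁻: pKₐ(t-BuOH) ≈ 18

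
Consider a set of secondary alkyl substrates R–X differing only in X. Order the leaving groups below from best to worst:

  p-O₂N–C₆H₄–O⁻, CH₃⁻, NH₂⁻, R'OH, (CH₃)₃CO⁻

A good leaving group is a weak base: the lower the pKₐ of its conjugate acid, the more readily it departs.
R'OH: pKₐ(R'OH₂⁺) ≈ -2.4 — neutral; leaves from a protonated ether (an oxonium ion, R–O(H)R'⁺)
p-O₂N–C₆H₄–O⁻: pKₐ(p-nitrophenol) ≈ 7.2
(CH₃)₃CO⁻: pKₐ(t-BuOH) ≈ 18
NH₂⁻: pKₐ(NH₃) ≈ 38 — extremely strong base; never a leaving group
CH₃⁻: pKₐ(CH₄) ≈ 48 — unstabilised carbanion; the worst conceivable leaving group

R'OH > p-O₂N–C₆H₄–O⁻ > (CH₃)₃CO⁻ > NH₂⁻ > CH₃⁻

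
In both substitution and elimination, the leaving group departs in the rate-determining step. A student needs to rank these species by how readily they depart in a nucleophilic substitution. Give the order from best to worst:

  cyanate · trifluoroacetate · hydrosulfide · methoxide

trifluoroacetate > cyanate > hydrosulfide > methoxide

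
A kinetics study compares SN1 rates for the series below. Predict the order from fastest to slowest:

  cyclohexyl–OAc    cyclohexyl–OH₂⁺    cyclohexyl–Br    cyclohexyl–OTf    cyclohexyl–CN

cyclohexyl–OTf > cyclohexyl–Br > cyclohexyl–OH₂⁺ > cyclohexyl–OAc > cyclohexyl–CN

The skeletons are identical, so relative rate is governed entirely by leaving-group ability.
The more stable X⁻ (or X) is on its own — i.e. the weaker a base it is — the better a leaving group it makes.
cyclohexyl–OTf loses OTf⁻: pKₐ(CF₃SO₃H (triflic acid)) ≈ -14
cyclohexyl–Br loses Br⁻: pKₐ(HBr) ≈ -9
cyclohexyl–OH₂⁺ loses H₂O: pKₐ(H₃O⁺) ≈ -1.7
cyclohexyl–OAc loses AcO⁻: pKₐ(CH₃COOH) ≈ 4.8
cyclohexyl–CN loses CN⁻: pKₐ(HCN) ≈ 9.2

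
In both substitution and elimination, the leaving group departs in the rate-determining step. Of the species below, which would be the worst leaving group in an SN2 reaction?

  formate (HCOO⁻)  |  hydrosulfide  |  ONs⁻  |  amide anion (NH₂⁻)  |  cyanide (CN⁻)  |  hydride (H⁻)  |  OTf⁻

amide anion (NH₂⁻)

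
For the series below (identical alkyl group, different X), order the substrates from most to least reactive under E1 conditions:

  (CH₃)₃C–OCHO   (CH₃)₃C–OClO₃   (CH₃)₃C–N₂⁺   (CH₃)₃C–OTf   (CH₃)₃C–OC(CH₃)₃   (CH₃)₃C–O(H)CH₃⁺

(CH₃)₃C–N₂⁺ > (CH₃)₃C–OTf > (CH₃)₃C–OClO₃ > (CH₃)₃C–O(H)CH₃⁺ > (CH₃)₃C–OCHO > (CH₃)₃C–OC(CH₃)₃

With the same alkyl group throughout, only the leaving group differentiates the rates.
The more stable X⁻ (or X) is on its own — i.e. the weaker a base it is — the better a leaving group it makes.
(CH₃)₃C–N₂⁺ loses N₂: no meaningful conjugate acid; N₂ departs as an exceptionally stable neutral molecule
(CH₃)₃C–OTf loses OTf⁻: pKₐ(CF₃SO₃H (triflic acid)) ≈ -14
(CH₃)₃C–OClO₃ loses ClO₄⁻: pKₐ(HClO₄) ≈ -10
(CH₃)₃C–O(H)CH₃⁺ loses R'OH: pKₐ(R'OH₂⁺) ≈ -2.4
(CH₃)₃C–OCHO loses HCOO⁻: pKₐ(HCOOH) ≈ 3.8
(CH₃)₃C–OC(CH₃)₃ loses (CH₃)₃CO⁻: pKₐ(t-BuOH) ≈ 18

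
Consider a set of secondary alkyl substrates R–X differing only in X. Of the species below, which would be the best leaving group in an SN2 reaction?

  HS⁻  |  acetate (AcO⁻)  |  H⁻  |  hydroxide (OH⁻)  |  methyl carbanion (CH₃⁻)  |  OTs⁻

Rank by basicity of the departing species: weakest base leaves most easily.
OTs⁻: pKₐ(p-CH₃C₆H₄SO₃H (TsOH)) ≈ -2.8
acetate (AcO⁻): pKₐ(CH₃COOH) ≈ 4.8
HS⁻: pKₐ(H₂S) ≈ 7
hydroxide (OH⁻): pKₐ(H₂O) ≈ 15.7
H⁻: pKₐ(H₂) ≈ 36
methyl carbanion (CH₃⁻): pKₐ(CH₄) ≈ 48

OTs⁻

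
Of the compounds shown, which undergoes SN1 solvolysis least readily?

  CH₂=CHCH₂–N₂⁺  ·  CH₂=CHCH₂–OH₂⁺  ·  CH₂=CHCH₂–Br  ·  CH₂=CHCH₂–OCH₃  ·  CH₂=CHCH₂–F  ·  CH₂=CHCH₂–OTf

CH₂=CHCH₂–OCH₃

The skeletons are identical, so relative rate is governed entirely by leaving-group ability.
A good leaving group is a weak base: the lower the pKₐ of its conjugate acid, the more readily it departs.
CH₂=CHCH₂–N₂⁺ loses N₂: no meaningful conjugate acid; N₂ departs as an exceptionally stable neutral molecule
CH₂=CHCH₂–OTf loses OTf⁻: pKₐ(CF₃SO₃H (triflic acid)) ≈ -14
CH₂=CHCH₂–Br loses Br⁻: pKₐ(HBr) ≈ -9
CH₂=CHCH₂–OH₂⁺ loses H₂O: pKₐ(H₃O⁺) ≈ -1.7
CH₂=CHCH₂–F loses F⁻: pKₐ(HF) ≈ 3.2
CH₂=CHCH₂–OCH₃ loses CH₃O⁻: pKₐ(CH₃OH) ≈ 15.5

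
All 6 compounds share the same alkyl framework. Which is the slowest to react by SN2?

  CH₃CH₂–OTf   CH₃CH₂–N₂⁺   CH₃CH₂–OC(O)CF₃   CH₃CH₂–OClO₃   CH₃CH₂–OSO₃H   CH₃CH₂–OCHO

Same R in every case — rank the leaving groups.
A good leaving group is a weak base: the lower the pKₐ of its conjugate acid, the more readily it departs.
CH₃CH₂–N₂⁺ loses N₂: no meaningful conjugate acid; N₂ departs as an exceptionally stable neutral molecule
CH₃CH₂–OTf loses OTf⁻: pKₐ(CF₃SO₃H (triflic acid)) ≈ -14
CH₃CH₂–OClO₃ loses ClO₄⁻: pKₐ(HClO₄) ≈ -10
CH₃CH₂–OSO₃H loses HSO₄⁻: pKₐ(H₂SO₄) ≈ -3
CH₃CH₂–OC(O)CF₃ loses CF₃COO⁻: pKₐ(CF₃COOH) ≈ 0.2
CH₃CH₂–OCHO loses HCOO⁻: pKₐ(HCOOH) ≈ 3.8

CH₃CH₂–OCHO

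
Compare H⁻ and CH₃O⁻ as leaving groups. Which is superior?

CH₃O⁻

CH₃O⁻ is the better leaving group.
pKₐ(CH₃OH) ≈ 15.5 versus pKₐ(H₂) ≈ 36: CH₃O⁻ is the much weaker base.
Strong base; alkoxides do not leave unassisted.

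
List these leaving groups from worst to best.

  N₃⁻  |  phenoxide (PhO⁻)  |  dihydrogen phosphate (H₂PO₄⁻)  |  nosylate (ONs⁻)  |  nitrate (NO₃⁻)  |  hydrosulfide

phenoxide (PhO⁻) < hydrosulfide < N₃⁻ < dihydrogen phosphate (H₂PO₄⁻) < nitrate (NO₃⁻) < nosylate (ONs⁻)

A good leaving group is a weak base: the lower the pKₐ of its conjugate acid, the more readily it departs.
nosylate (ONs⁻): pKₐ(p-O₂NC₆H₄SO₃H) ≈ -3.5 — p-nitro group further stabilises the sulfonate
nitrate (NO₃⁻): pKₐ(HNO₃) ≈ -1.3 — resonance-delocalised over three oxygens
dihydrogen phosphate (H₂PO₄⁻): pKₐ(H₃PO₄) ≈ 2.1 — moderate base; biological leaving group after further activation
N₃⁻: pKₐ(HN₃) ≈ 4.7 — linear, resonance-stabilised
hydrosulfide: pKₐ(H₂S) ≈ 7
phenoxide (PhO⁻): pKₐ(C₆H₅OH (phenol)) ≈ 10 — resonance into the ring helps, but still a poor LG
Reversing gives the worst-to-best order requested.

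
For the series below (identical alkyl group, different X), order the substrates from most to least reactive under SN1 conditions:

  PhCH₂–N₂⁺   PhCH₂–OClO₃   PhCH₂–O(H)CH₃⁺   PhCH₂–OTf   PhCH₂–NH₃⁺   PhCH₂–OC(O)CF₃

PhCH₂–N₂⁺ > PhCH₂–OTf > PhCH₂–OClO₃ > PhCH₂–O(H)CH₃⁺ > PhCH₂–OC(O)CF₃ > PhCH₂–NH₃⁺

With the same alkyl group throughout, only the leaving group differentiates the rates.
Rank by basicity of the departing species: weakest base leaves most easily.
PhCH₂–N₂⁺ loses N₂: no meaningful conjugate acid; N₂ departs as an exceptionally stable neutral molecule
PhCH₂–OTf loses OTf⁻: pKₐ(CF₃SO₃H (triflic acid)) ≈ -14
PhCH₂–OClO₃ loses ClO₄⁻: pKₐ(HClO₄) ≈ -10
PhCH₂–O(H)CH₃⁺ loses R'OH: pKₐ(R'OH₂⁺) ≈ -2.4
PhCH₂–OC(O)CF₃ loses CF₃COO⁻: pKₐ(CF₃COOH) ≈ 0.2
PhCH₂–NH₃⁺ loses NH₃: pKₐ(NH₄⁺) ≈ 9.2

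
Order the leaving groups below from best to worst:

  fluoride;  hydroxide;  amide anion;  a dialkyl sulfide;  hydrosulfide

a dialkyl sulfide > fluoride > hydrosulfide > hydroxide > amide anion

The more stable X⁻ (or X) is on its own — i.e. the weaker a base it is — the better a leaving group it makes.
a dialkyl sulfide: pKₐ(R'₂SH⁺) ≈ -7
fluoride: pKₐ(HF) ≈ 3.2
hydrosulfide: pKₐ(H₂S) ≈ 7
hydroxide: pKₐ(H₂O) ≈ 15.7
amide anion: pKₐ(NH₃) ≈ 38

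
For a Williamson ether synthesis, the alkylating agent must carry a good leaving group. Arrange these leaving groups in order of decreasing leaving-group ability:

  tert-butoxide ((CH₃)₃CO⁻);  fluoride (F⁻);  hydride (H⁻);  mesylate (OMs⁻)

A good leaving group is a weak base: the lower the pKₐ of its conjugate acid, the more readily it departs.
mesylate (OMs⁻): pKₐ(CH₃SO₃H (MsOH)) ≈ -1.9 — resonance-delocalised alkanesulfonate
fluoride (F⁻): pKₐ(HF) ≈ 3.2 — small and strongly basic; the poor halide leaving group
tert-butoxide ((CH₃)₃CO⁻): pKₐ(t-BuOH) ≈ 18 — bulky, strongly basic alkoxide
hydride (H⁻): pKₐ(H₂) ≈ 36

mesylate (OMs⁻) > fluoride (F⁻) > tert-butoxide ((CH₃)₃CO⁻) > hydride (H⁻)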